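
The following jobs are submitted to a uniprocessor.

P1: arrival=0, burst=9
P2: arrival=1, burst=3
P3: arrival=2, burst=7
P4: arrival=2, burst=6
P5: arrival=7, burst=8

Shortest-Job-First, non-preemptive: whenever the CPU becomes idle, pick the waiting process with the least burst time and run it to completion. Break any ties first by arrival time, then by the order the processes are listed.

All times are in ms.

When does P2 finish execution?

12

Schedule: | P1 0-9 | P2 9-12 | P4 12-18 | P3 18-25 | P5 25-33 |
Completion: P1=9  P2=12  P3=25  P4=18  P5=33
Turnaround (C−A): P1=9  P2=11  P3=23  P4=16  P5=26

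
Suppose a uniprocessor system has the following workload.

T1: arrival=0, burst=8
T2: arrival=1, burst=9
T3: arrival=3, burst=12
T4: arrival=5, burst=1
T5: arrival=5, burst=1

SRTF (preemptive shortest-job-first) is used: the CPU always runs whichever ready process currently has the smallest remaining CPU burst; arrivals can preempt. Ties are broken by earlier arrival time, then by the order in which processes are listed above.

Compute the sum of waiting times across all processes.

28

Gantt: | T1 0-5 | T4 5-6 | T5 6-7 | T1 7-10 | T2 10-19 | T3 19-31 |
Completion: T1=10  T2=19  T3=31  T4=6  T5=7
Waiting = turnaround − burst: T1=2, T2=9, T3=16, T4=0, T5=1
Total waiting = 2 + 9 + 16 + 0 + 1 = 28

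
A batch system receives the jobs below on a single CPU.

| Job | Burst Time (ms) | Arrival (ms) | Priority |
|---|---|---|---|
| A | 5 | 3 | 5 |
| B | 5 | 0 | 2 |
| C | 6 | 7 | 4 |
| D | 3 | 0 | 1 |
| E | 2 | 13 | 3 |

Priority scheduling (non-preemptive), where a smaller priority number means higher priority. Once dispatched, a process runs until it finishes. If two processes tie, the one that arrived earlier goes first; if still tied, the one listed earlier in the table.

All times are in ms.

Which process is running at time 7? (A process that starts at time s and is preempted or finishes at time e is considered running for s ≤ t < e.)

Timeline: | D 0-3 | B 3-8 | C 8-14 | E 14-16 | A 16-21 |
Completion: A=21  B=8  C=14  D=3  E=16
Turnaround (C−A): A=18  B=8  C=7  D=3  E=3

B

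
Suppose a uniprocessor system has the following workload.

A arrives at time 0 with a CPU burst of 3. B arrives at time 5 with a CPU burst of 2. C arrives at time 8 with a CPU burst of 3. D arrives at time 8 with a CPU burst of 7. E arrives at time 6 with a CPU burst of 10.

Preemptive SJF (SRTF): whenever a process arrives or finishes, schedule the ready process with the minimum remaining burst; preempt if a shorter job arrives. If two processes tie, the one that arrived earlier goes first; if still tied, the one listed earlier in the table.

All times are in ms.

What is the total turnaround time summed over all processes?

Timeline: | A 0-3 | idle 3-5 | B 5-7 | E 7-8 | C 8-11 | D 11-18 | E 18-27 |
Completion: A=3  B=7  C=11  D=18  E=27
Turnaround (C−A): A=3  B=2  C=3  D=10  E=21
Turnaround = completion − arrival: A=3, B=2, C=3, D=10, E=21
Total turnaround = 3 + 2 + 3 + 10 + 21 = 39

39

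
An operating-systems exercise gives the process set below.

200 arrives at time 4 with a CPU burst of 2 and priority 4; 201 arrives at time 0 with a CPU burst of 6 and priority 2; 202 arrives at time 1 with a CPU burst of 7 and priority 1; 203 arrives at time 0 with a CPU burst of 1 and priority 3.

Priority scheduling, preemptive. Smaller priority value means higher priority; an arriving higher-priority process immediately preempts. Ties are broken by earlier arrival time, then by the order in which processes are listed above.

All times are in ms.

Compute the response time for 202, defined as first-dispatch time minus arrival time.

Timeline: | 201 0-1 | 202 1-8 | 201 8-13 | 203 13-14 | 200 14-16 |
Completion: 200=16  201=13  202=8  203=14
Turnaround (C−A): 200=12  201=13  202=7  203=14
Response(202) = first start − arrival = 1 − 1 = 0

0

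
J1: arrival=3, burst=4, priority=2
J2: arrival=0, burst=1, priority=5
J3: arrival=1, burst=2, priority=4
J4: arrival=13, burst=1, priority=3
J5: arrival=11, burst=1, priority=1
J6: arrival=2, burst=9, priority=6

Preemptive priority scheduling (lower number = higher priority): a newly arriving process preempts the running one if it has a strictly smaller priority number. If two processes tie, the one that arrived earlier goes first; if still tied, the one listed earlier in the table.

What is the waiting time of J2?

Gantt: | J2 0-1 | J3 1-3 | J1 3-7 | J6 7-11 | J5 11-12 | J6 12-13 | J4 13-14 | J6 14-18 |
Completion: J1=7  J2=1  J3=3  J4=14  J5=12  J6=18
Turnaround (C−A): J1=4  J2=1  J3=2  J4=1  J5=1  J6=16
Waiting(J2) = turnaround − burst = 1 − 1 = 0

0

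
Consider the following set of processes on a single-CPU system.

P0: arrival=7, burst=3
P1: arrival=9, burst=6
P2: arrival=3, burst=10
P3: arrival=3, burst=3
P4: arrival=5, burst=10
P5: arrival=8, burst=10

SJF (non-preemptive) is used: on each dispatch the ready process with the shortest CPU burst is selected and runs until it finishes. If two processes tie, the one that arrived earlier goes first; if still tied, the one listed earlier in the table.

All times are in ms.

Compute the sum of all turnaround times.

111

Schedule: | idle 0-3 | P3 3-6 | P2 6-16 | P0 16-19 | P1 19-25 | P4 25-35 | P5 35-45 |
Completion: P0=19  P1=25  P2=16  P3=6  P4=35  P5=45
Turnaround (C−A): P0=12  P1=16  P2=13  P3=3  P4=30  P5=37
Turnaround = completion − arrival: P0=12, P1=16, P2=13, P3=3, P4=30, P5=37
Total turnaround = 12 + 16 + 13 + 3 + 30 + 37 = 111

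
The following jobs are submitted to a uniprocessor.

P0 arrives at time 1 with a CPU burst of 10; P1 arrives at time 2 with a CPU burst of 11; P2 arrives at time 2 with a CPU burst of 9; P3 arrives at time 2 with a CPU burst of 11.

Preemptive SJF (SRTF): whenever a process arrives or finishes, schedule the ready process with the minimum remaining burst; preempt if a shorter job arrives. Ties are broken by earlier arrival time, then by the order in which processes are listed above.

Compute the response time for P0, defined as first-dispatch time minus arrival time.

0

Timeline: | idle 0-1 | P0 1-11 | P2 11-20 | P1 20-31 | P3 31-42 |
Completion: P0=11  P1=31  P2=20  P3=42
Turnaround (C−A): P0=10  P1=29  P2=18  P3=40
Response(P0) = first start − arrival = 1 − 1 = 0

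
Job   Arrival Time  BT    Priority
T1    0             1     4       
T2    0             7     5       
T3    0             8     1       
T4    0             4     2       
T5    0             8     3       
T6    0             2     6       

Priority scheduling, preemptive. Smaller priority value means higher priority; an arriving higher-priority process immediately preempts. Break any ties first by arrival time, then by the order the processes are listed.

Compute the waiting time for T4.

Gantt: | T3 0-8 | T4 8-12 | T5 12-20 | T1 20-21 | T2 21-28 | T6 28-30 |
Completion: T1=21  T2=28  T3=8  T4=12  T5=20  T6=30
Waiting(T4) = turnaround − burst = 12 − 4 = 8

8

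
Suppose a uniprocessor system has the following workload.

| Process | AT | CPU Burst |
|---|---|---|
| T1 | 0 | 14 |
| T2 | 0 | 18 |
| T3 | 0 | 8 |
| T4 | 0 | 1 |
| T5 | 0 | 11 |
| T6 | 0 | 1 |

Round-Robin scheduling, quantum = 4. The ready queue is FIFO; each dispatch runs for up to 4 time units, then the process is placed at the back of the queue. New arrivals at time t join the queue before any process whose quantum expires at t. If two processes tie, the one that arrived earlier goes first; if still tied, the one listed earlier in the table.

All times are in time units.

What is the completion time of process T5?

Timeline: | T1 0-4 | T2 4-8 | T3 8-12 | T4 12-13 | T5 13-17 | T6 17-18 | T1 18-22 | T2 22-26 | T3 26-30 | T5 30-34 | T1 34-38 | T2 38-42 | T5 42-45 | T1 45-47 | T2 47-53 |
Completion: T1=47  T2=53  T3=30  T4=13  T5=45  T6=18
Turnaround (C−A): T1=47  T2=53  T3=30  T4=13  T5=45  T6=18

45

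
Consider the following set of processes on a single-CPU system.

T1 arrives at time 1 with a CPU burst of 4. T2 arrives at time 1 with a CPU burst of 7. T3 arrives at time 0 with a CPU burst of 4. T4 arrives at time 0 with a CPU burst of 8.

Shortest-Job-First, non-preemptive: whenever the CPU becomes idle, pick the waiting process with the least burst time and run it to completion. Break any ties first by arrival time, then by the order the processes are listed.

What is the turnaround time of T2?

14

Gantt: | T3 0-4 | T1 4-8 | T2 8-15 | T4 15-23 |
Completion: T1=8  T2=15  T3=4  T4=23
Turnaround(T2) = completion − arrival = 15 − 1 = 14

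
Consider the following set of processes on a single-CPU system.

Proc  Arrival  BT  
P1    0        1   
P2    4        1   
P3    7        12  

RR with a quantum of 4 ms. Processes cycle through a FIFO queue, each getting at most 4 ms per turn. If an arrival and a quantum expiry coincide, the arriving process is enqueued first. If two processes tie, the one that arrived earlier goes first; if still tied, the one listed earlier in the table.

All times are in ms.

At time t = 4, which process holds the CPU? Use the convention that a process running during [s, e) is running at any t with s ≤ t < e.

Gantt: | P1 0-1 | idle 1-4 | P2 4-5 | idle 5-7 | P3 7-19 |
Completion: P1=1  P2=5  P3=19

P2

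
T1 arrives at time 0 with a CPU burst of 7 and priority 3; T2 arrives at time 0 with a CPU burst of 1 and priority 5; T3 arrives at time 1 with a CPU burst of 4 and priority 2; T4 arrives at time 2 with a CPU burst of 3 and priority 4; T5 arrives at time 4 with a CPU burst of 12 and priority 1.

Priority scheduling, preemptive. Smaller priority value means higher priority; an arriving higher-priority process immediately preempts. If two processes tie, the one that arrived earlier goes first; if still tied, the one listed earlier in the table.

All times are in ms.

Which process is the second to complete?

Schedule: | T1 0-1 | T3 1-4 | T5 4-16 | T3 16-17 | T1 17-23 | T4 23-26 | T2 26-27 |
Completion: T1=23  T2=27  T3=17  T4=26  T5=16
Turnaround (C−A): T1=23  T2=27  T3=16  T4=24  T5=12
Finish order: T5 → T3 → T1 → T4 → T2

T3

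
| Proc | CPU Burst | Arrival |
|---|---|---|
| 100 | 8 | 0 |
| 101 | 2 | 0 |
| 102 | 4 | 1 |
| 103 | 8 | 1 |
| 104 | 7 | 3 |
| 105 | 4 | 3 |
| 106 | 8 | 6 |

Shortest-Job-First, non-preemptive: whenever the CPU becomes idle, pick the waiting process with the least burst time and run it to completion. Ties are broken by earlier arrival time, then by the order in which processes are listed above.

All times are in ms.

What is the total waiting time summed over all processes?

Gantt: | 101 0-2 | 102 2-6 | 105 6-10 | 104 10-17 | 100 17-25 | 103 25-33 | 106 33-41 |
Completion: 100=25  101=2  102=6  103=33  104=17  105=10  106=41
Waiting = turnaround − burst: 100=17, 101=0, 102=1, 103=24, 104=7, 105=3, 106=27
Total waiting = 17 + 0 + 1 + 24 + 7 + 3 + 27 = 79

79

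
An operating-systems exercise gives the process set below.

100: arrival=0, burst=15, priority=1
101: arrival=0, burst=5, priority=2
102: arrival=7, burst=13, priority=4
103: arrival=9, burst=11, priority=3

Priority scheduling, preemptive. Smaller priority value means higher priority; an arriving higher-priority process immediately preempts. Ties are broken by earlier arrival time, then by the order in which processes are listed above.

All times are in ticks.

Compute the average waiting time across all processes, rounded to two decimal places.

12.50

Schedule: | 100 0-15 | 101 15-20 | 103 20-31 | 102 31-44 |
Completion: 100=15  101=20  102=44  103=31
Turnaround (C−A): 100=15  101=20  102=37  103=22
Waiting times: 100=0, 101=15, 102=24, 103=11
Average waiting = (0+15+24+11) / 4 = 50/4 = 12.50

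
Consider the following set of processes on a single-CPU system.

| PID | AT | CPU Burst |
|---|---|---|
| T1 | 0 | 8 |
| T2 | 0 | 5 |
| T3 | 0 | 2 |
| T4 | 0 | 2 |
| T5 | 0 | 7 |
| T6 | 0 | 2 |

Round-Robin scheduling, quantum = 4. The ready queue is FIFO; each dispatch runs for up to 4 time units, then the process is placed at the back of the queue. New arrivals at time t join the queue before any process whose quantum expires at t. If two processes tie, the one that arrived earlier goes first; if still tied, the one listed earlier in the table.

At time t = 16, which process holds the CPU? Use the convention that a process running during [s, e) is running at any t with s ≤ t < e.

Gantt: | T1 0-4 | T2 4-8 | T3 8-10 | T4 10-12 | T5 12-16 | T6 16-18 | T1 18-22 | T2 22-23 | T5 23-26 |
Completion: T1=22  T2=23  T3=10  T4=12  T5=26  T6=18

T6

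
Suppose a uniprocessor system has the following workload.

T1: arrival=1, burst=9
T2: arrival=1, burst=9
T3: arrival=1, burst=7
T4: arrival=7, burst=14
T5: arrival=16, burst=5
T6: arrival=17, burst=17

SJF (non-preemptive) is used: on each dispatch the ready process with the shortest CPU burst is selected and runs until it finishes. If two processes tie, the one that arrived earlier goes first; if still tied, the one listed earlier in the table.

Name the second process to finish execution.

T1

Gantt: | idle 0-1 | T3 1-8 | T1 8-17 | T5 17-22 | T2 22-31 | T4 31-45 | T6 45-62 |
Completion: T1=17  T2=31  T3=8  T4=45  T5=22  T6=62
Turnaround (C−A): T1=16  T2=30  T3=7  T4=38  T5=6  T6=45
Finish order: T3 → T1 → T5 → T2 → T4 → T6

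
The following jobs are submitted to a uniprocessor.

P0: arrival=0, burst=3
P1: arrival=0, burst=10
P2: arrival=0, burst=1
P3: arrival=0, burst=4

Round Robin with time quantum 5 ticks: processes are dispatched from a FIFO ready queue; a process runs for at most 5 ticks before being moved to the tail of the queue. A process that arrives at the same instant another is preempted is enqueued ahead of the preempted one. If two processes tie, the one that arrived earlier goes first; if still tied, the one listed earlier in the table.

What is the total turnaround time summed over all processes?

43

Timeline: | P0 0-3 | P1 3-8 | P2 8-9 | P3 9-13 | P1 13-18 |
Completion: P0=3  P1=18  P2=9  P3=13
Turnaround (C−A): P0=3  P1=18  P2=9  P3=13
Turnaround = completion − arrival: P0=3, P1=18, P2=9, P3=13
Total turnaround = 3 + 18 + 9 + 13 = 43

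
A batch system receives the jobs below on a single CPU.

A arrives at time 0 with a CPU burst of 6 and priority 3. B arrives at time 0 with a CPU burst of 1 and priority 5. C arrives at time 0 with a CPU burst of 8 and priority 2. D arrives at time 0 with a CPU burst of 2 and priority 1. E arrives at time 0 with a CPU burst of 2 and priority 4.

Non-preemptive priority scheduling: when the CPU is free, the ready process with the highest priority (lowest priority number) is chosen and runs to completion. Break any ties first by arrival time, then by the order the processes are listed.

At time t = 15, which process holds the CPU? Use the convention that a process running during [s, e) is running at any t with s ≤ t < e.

A

Schedule: | D 0-2 | C 2-10 | A 10-16 | E 16-18 | B 18-19 |
Completion: A=16  B=19  C=10  D=2  E=18
Turnaround (C−A): A=16  B=19  C=10  D=2  E=18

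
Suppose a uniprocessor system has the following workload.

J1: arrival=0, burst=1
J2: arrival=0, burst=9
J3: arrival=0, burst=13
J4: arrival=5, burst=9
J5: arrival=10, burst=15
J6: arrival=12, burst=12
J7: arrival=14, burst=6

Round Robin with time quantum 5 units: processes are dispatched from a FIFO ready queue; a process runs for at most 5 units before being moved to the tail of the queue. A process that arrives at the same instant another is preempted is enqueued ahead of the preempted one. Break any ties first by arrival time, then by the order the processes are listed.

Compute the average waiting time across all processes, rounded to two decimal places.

Gantt: | J1 0-1 | J2 1-6 | J3 6-11 | J4 11-16 | J2 16-20 | J5 20-25 | J3 25-30 | J6 30-35 | J7 35-40 | J4 40-44 | J5 44-49 | J3 49-52 | J6 52-57 | J7 57-58 | J5 58-63 | J6 63-65 |
Completion: J1=1  J2=20  J3=52  J4=44  J5=63  J6=65  J7=58
Turnaround (C−A): J1=1  J2=20  J3=52  J4=39  J5=53  J6=53  J7=44
Waiting times: J1=0, J2=11, J3=39, J4=30, J5=38, J6=41, J7=38
Average waiting = (0+11+39+30+38+41+38) / 7 = 197/7 = 28.14

28.14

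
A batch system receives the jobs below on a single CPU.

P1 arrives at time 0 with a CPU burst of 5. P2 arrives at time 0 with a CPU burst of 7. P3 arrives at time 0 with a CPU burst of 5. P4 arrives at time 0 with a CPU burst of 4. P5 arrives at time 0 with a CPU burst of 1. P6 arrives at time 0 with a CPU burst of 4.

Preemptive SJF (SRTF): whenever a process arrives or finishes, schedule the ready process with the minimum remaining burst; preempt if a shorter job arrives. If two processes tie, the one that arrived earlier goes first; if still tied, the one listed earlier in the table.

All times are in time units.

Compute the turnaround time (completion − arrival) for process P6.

Gantt: | P5 0-1 | P4 1-5 | P6 5-9 | P1 9-14 | P3 14-19 | P2 19-26 |
Completion: P1=14  P2=26  P3=19  P4=5  P5=1  P6=9
Turnaround (C−A): P1=14  P2=26  P3=19  P4=5  P5=1  P6=9
Turnaround(P6) = completion − arrival = 9 − 0 = 9

9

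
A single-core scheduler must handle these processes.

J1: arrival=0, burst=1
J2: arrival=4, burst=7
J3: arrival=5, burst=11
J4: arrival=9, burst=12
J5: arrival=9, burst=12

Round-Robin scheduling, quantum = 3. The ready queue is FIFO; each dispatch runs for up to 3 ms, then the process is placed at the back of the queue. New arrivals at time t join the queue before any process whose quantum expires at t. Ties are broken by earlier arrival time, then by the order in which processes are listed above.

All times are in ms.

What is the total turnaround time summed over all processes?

126

Schedule: | J1 0-1 | idle 1-4 | J2 4-7 | J3 7-10 | J2 10-13 | J4 13-16 | J5 16-19 | J3 19-22 | J2 22-23 | J4 23-26 | J5 26-29 | J3 29-32 | J4 32-35 | J5 35-38 | J3 38-40 | J4 40-43 | J5 43-46 |
Completion: J1=1  J2=23  J3=40  J4=43  J5=46
Turnaround (C−A): J1=1  J2=19  J3=35  J4=34  J5=37
Turnaround = completion − arrival: J1=1, J2=19, J3=35, J4=34, J5=37
Total turnaround = 1 + 19 + 35 + 34 + 37 = 126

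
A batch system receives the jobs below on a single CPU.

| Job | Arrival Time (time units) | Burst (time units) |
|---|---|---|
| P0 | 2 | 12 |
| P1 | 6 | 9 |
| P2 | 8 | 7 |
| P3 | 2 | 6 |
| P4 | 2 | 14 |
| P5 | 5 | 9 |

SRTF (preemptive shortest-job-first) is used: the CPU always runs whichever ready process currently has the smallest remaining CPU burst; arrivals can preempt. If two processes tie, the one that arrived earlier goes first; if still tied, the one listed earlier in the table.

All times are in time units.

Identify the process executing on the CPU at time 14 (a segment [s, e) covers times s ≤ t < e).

P2

Timeline: | idle 0-2 | P3 2-8 | P2 8-15 | P5 15-24 | P1 24-33 | P0 33-45 | P4 45-59 |
Completion: P0=45  P1=33  P2=15  P3=8  P4=59  P5=24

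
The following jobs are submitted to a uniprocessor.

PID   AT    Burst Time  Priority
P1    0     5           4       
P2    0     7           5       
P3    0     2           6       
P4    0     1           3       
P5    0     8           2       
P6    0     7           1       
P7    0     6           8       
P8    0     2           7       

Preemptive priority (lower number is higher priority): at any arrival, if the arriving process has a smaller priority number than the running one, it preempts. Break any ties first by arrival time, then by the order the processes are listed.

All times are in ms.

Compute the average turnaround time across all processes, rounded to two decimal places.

23.38

Timeline: | P6 0-7 | P5 7-15 | P4 15-16 | P1 16-21 | P2 21-28 | P3 28-30 | P8 30-32 | P7 32-38 |
Completion: P1=21  P2=28  P3=30  P4=16  P5=15  P6=7  P7=38  P8=32
Turnaround times: P1=21, P2=28, P3=30, P4=16, P5=15, P6=7, P7=38, P8=32
Average turnaround = (21+28+30+16+15+7+38+32) / 8 = 187/8 = 23.38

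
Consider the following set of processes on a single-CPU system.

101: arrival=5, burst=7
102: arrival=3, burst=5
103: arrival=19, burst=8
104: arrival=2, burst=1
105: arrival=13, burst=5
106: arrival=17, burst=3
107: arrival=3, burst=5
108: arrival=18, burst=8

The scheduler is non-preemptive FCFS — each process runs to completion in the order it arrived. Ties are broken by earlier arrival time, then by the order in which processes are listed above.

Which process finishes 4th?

Gantt: | idle 0-2 | 104 2-3 | 102 3-8 | 107 8-13 | 101 13-20 | 105 20-25 | 106 25-28 | 108 28-36 | 103 36-44 |
Completion: 101=20  102=8  103=44  104=3  105=25  106=28  107=13  108=36
Finish order: 104 → 102 → 107 → 101 → 105 → 106 → 108 → 103

101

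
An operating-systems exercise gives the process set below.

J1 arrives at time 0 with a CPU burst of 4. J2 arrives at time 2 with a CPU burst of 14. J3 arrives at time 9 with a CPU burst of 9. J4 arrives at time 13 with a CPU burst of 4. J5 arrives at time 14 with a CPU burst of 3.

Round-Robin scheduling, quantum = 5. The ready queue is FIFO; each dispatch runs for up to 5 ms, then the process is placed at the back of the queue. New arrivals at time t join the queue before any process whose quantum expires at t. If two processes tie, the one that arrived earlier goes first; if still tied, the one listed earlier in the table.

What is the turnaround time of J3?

Gantt: | J1 0-4 | J2 4-9 | J3 9-14 | J2 14-19 | J4 19-23 | J5 23-26 | J3 26-30 | J2 30-34 |
Completion: J1=4  J2=34  J3=30  J4=23  J5=26
Turnaround(J3) = completion − arrival = 30 − 9 = 21

21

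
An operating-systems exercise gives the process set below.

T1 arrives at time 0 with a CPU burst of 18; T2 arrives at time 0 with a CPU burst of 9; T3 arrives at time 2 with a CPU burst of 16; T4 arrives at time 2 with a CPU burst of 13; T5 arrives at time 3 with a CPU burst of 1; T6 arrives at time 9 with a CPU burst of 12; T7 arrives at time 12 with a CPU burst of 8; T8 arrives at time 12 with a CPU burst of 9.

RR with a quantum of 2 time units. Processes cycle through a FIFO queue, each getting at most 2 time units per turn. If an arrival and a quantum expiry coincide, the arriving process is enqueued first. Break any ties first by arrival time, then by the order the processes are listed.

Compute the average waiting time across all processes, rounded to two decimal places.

50.75

Gantt: | T1 0-2 | T2 2-4 | T3 4-6 | T4 6-8 | T1 8-10 | T5 10-11 | T2 11-13 | T3 13-15 | T4 15-17 | T6 17-19 | T1 19-21 | T7 21-23 | T8 23-25 | T2 25-27 | T3 27-29 | T4 29-31 | T6 31-33 | T1 33-35 | T7 35-37 | T8 37-39 | T2 39-41 | T3 41-43 | T4 43-45 | T6 45-47 | T1 47-49 | T7 49-51 | T8 51-53 | T2 53-54 | T3 54-56 | T4 56-58 | T6 58-60 | T1 60-62 | T7 62-64 | T8 64-66 | T3 66-68 | T4 68-70 | T6 70-72 | T1 72-74 | T8 74-75 | T3 75-77 | T4 77-78 | T6 78-80 | T1 80-82 | T3 82-84 | T1 84-86 |
Completion: T1=86  T2=54  T3=84  T4=78  T5=11  T6=80  T7=64  T8=75
Waiting times: T1=68, T2=45, T3=66, T4=63, T5=7, T6=59, T7=44, T8=54
Average waiting = (68+45+66+63+7+59+44+54) / 8 = 406/8 = 50.75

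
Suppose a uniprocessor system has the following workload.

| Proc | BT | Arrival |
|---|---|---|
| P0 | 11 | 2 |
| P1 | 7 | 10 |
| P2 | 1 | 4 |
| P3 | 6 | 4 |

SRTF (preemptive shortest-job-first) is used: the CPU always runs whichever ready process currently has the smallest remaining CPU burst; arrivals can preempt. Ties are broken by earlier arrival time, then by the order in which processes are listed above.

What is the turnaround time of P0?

25

Gantt: | idle 0-2 | P0 2-4 | P2 4-5 | P3 5-11 | P1 11-18 | P0 18-27 |
Completion: P0=27  P1=18  P2=5  P3=11
Turnaround(P0) = completion − arrival = 27 − 2 = 25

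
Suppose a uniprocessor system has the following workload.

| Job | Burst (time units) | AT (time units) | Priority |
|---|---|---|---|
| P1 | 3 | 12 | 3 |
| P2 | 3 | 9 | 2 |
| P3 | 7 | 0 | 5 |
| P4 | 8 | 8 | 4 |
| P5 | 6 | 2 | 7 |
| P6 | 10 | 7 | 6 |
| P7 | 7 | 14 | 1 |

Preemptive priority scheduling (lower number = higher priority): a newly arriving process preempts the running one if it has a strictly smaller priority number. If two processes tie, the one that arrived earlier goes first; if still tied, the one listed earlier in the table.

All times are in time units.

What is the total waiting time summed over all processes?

77

Schedule: | P3 0-7 | P6 7-8 | P4 8-9 | P2 9-12 | P1 12-14 | P7 14-21 | P1 21-22 | P4 22-29 | P6 29-38 | P5 38-44 |
Completion: P1=22  P2=12  P3=7  P4=29  P5=44  P6=38  P7=21
Waiting = turnaround − burst: P1=7, P2=0, P3=0, P4=13, P5=36, P6=21, P7=0
Total waiting = 7 + 0 + 0 + 13 + 36 + 21 + 0 = 77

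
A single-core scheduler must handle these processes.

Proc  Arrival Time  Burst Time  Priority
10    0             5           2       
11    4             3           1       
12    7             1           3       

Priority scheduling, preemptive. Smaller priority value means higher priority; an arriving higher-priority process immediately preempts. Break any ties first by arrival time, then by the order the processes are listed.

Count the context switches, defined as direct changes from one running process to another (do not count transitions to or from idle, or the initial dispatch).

Schedule: | 10 0-4 | 11 4-7 | 10 7-8 | 12 8-9 |
Completion: 10=8  11=7  12=9

3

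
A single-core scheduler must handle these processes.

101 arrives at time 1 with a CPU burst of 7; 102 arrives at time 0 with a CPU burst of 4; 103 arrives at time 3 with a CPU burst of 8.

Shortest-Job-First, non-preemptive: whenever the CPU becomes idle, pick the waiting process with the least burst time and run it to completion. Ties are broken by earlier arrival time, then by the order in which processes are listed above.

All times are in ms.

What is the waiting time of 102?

Gantt: | 102 0-4 | 101 4-11 | 103 11-19 |
Completion: 101=11  102=4  103=19
Turnaround (C−A): 101=10  102=4  103=16
Waiting(102) = turnaround − burst = 4 − 4 = 0

0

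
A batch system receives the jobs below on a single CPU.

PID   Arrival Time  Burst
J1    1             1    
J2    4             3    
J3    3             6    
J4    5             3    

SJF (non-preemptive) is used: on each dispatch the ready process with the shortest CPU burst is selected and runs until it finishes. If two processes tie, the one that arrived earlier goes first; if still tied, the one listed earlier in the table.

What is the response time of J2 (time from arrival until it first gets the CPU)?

5

Schedule: | idle 0-1 | J1 1-2 | idle 2-3 | J3 3-9 | J2 9-12 | J4 12-15 |
Completion: J1=2  J2=12  J3=9  J4=15
Turnaround (C−A): J1=1  J2=8  J3=6  J4=10
Response(J2) = first start − arrival = 9 − 4 = 5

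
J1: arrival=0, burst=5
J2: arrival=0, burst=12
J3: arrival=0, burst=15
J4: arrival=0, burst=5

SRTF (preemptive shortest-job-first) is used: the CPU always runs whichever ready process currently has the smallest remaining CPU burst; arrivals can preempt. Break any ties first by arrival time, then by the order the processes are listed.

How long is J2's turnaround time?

22

Schedule: | J1 0-5 | J4 5-10 | J2 10-22 | J3 22-37 |
Completion: J1=5  J2=22  J3=37  J4=10
Turnaround(J2) = completion − arrival = 22 − 0 = 22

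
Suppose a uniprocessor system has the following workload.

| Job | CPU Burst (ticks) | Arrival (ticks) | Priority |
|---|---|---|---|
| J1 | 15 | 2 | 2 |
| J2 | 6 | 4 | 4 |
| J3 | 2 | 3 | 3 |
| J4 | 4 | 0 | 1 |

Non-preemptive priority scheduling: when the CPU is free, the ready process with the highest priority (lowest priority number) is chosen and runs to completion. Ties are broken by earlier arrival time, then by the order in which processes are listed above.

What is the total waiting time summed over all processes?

Timeline: | J4 0-4 | J1 4-19 | J3 19-21 | J2 21-27 |
Completion: J1=19  J2=27  J3=21  J4=4
Turnaround (C−A): J1=17  J2=23  J3=18  J4=4
Waiting = turnaround − burst: J1=2, J2=17, J3=16, J4=0
Total waiting = 2 + 17 + 16 + 0 = 35

35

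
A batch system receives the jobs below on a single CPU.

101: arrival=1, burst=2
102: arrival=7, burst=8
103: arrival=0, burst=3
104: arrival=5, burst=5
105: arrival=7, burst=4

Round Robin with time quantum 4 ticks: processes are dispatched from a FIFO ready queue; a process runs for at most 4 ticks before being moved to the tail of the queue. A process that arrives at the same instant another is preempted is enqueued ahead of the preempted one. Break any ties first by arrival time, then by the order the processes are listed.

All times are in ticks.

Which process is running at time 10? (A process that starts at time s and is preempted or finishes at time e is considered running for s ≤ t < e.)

102

Timeline: | 103 0-3 | 101 3-5 | 104 5-9 | 102 9-13 | 105 13-17 | 104 17-18 | 102 18-22 |
Completion: 101=5  102=22  103=3  104=18  105=17
Turnaround (C−A): 101=4  102=15  103=3  104=13  105=10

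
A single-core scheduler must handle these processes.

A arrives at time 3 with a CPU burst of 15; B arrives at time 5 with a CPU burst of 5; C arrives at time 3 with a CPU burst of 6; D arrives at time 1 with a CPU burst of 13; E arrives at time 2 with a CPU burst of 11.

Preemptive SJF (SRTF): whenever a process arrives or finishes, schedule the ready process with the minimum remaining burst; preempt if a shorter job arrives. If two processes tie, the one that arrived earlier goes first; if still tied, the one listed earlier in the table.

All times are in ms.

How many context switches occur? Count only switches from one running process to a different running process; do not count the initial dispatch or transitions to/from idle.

Timeline: | idle 0-1 | D 1-2 | E 2-3 | C 3-9 | B 9-14 | E 14-24 | D 24-36 | A 36-51 |
Completion: A=51  B=14  C=9  D=36  E=24

6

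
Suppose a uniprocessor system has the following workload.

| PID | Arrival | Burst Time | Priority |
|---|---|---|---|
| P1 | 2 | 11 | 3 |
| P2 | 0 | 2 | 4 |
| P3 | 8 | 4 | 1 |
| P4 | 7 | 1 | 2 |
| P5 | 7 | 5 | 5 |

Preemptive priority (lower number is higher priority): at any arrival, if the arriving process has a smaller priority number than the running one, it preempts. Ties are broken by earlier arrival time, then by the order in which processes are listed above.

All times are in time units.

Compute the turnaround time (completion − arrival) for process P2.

Gantt: | P2 0-2 | P1 2-7 | P4 7-8 | P3 8-12 | P1 12-18 | P5 18-23 |
Completion: P1=18  P2=2  P3=12  P4=8  P5=23
Turnaround(P2) = completion − arrival = 2 − 0 = 2

2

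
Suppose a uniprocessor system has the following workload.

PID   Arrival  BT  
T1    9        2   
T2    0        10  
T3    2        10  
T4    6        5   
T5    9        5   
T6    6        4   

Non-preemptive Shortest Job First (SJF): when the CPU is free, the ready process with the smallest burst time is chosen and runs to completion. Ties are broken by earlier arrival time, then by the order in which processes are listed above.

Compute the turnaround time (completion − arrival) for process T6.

Timeline: | T2 0-10 | T1 10-12 | T6 12-16 | T4 16-21 | T5 21-26 | T3 26-36 |
Completion: T1=12  T2=10  T3=36  T4=21  T5=26  T6=16
Turnaround (C−A): T1=3  T2=10  T3=34  T4=15  T5=17  T6=10
Turnaround(T6) = completion − arrival = 16 − 6 = 10

10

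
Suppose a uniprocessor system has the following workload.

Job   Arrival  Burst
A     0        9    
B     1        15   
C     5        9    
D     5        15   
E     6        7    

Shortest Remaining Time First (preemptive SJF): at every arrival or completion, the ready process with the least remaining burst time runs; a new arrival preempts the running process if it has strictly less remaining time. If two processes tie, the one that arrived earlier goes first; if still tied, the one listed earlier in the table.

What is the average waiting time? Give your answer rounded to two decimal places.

Timeline: | A 0-9 | E 9-16 | C 16-25 | B 25-40 | D 40-55 |
Completion: A=9  B=40  C=25  D=55  E=16
Turnaround (C−A): A=9  B=39  C=20  D=50  E=10
Waiting times: A=0, B=24, C=11, D=35, E=3
Average waiting = (0+24+11+35+3) / 5 = 73/5 = 14.60

14.60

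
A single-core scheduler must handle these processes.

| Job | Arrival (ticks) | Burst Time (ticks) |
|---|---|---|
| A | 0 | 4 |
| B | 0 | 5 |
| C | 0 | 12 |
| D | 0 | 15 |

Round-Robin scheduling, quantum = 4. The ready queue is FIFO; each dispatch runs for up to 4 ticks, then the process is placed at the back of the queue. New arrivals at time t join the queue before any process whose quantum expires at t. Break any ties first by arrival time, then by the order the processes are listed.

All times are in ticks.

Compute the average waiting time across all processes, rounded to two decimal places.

Schedule: | A 0-4 | B 4-8 | C 8-12 | D 12-16 | B 16-17 | C 17-21 | D 21-25 | C 25-29 | D 29-36 |
Completion: A=4  B=17  C=29  D=36
Turnaround (C−A): A=4  B=17  C=29  D=36
Waiting times: A=0, B=12, C=17, D=21
Average waiting = (0+12+17+21) / 4 = 50/4 = 12.50

12.50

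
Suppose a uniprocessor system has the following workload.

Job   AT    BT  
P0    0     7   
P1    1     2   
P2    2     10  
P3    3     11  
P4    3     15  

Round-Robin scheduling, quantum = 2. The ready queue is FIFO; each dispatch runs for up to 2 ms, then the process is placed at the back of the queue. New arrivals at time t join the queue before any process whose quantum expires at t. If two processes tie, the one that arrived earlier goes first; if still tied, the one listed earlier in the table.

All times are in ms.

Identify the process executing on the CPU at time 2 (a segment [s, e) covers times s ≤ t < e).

P1

Timeline: | P0 0-2 | P1 2-4 | P2 4-6 | P0 6-8 | P3 8-10 | P4 10-12 | P2 12-14 | P0 14-16 | P3 16-18 | P4 18-20 | P2 20-22 | P0 22-23 | P3 23-25 | P4 25-27 | P2 27-29 | P3 29-31 | P4 31-33 | P2 33-35 | P3 35-37 | P4 37-39 | P3 39-40 | P4 40-45 |
Completion: P0=23  P1=4  P2=35  P3=40  P4=45
Turnaround (C−A): P0=23  P1=3  P2=33  P3=37  P4=42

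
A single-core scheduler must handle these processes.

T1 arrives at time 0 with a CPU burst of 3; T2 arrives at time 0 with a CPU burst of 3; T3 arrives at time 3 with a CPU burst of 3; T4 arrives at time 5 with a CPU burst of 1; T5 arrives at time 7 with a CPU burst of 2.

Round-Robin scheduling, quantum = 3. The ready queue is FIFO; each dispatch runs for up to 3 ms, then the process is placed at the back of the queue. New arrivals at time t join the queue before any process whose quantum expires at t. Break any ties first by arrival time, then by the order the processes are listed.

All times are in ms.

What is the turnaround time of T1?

Schedule: | T1 0-3 | T2 3-6 | T3 6-9 | T4 9-10 | T5 10-12 |
Completion: T1=3  T2=6  T3=9  T4=10  T5=12
Turnaround (C−A): T1=3  T2=6  T3=6  T4=5  T5=5
Turnaround(T1) = completion − arrival = 3 − 0 = 3

3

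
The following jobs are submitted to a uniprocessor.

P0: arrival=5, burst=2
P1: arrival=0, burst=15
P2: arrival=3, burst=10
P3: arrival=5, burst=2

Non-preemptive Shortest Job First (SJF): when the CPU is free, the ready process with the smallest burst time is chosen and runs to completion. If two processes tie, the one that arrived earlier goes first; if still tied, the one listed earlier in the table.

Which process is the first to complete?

P1

Schedule: | P1 0-15 | P0 15-17 | P3 17-19 | P2 19-29 |
Completion: P0=17  P1=15  P2=29  P3=19
Finish order: P1 → P0 → P3 → P2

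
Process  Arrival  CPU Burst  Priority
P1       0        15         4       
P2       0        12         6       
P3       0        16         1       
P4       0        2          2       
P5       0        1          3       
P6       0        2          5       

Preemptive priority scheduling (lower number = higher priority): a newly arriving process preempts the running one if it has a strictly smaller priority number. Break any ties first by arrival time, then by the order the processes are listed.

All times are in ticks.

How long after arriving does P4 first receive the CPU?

Gantt: | P3 0-16 | P4 16-18 | P5 18-19 | P1 19-34 | P6 34-36 | P2 36-48 |
Completion: P1=34  P2=48  P3=16  P4=18  P5=19  P6=36
Response(P4) = first start − arrival = 16 − 0 = 16

16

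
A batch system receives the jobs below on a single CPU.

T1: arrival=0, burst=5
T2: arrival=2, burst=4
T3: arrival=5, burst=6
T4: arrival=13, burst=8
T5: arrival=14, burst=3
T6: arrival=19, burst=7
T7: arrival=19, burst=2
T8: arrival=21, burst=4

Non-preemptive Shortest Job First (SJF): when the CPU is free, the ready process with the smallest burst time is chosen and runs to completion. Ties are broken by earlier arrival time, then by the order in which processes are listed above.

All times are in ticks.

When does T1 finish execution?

5

Timeline: | T1 0-5 | T2 5-9 | T3 9-15 | T5 15-18 | T4 18-26 | T7 26-28 | T8 28-32 | T6 32-39 |
Completion: T1=5  T2=9  T3=15  T4=26  T5=18  T6=39  T7=28  T8=32
Turnaround (C−A): T1=5  T2=7  T3=10  T4=13  T5=4  T6=20  T7=9  T8=11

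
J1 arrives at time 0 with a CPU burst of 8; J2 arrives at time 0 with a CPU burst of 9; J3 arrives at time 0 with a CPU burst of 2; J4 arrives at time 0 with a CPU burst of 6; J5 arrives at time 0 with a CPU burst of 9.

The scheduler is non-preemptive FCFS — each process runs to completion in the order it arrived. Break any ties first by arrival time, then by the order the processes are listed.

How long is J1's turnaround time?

8

Timeline: | J1 0-8 | J2 8-17 | J3 17-19 | J4 19-25 | J5 25-34 |
Completion: J1=8  J2=17  J3=19  J4=25  J5=34
Turnaround (C−A): J1=8  J2=17  J3=19  J4=25  J5=34
Turnaround(J1) = completion − arrival = 8 − 0 = 8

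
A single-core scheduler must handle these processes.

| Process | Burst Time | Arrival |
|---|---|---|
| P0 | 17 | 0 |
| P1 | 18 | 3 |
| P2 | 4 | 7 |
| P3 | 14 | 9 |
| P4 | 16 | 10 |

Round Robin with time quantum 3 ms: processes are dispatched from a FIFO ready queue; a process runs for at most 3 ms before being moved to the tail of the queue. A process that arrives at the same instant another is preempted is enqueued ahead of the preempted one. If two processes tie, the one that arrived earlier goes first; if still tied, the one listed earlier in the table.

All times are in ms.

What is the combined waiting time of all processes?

184

Timeline: | P0 0-3 | P1 3-6 | P0 6-9 | P1 9-12 | P2 12-15 | P3 15-18 | P0 18-21 | P4 21-24 | P1 24-27 | P2 27-28 | P3 28-31 | P0 31-34 | P4 34-37 | P1 37-40 | P3 40-43 | P0 43-46 | P4 46-49 | P1 49-52 | P3 52-55 | P0 55-57 | P4 57-60 | P1 60-63 | P3 63-65 | P4 65-69 |
Completion: P0=57  P1=63  P2=28  P3=65  P4=69
Turnaround (C−A): P0=57  P1=60  P2=21  P3=56  P4=59
Waiting = turnaround − burst: P0=40, P1=42, P2=17, P3=42, P4=43
Total waiting = 40 + 42 + 17 + 42 + 43 = 184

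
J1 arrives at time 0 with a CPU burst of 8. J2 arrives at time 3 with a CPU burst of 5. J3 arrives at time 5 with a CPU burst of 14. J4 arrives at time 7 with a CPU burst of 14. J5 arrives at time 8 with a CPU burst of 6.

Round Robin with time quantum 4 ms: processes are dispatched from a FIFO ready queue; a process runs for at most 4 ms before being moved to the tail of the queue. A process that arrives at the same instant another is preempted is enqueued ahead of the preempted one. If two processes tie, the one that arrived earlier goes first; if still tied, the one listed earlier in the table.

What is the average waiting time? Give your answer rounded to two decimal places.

Schedule: | J1 0-4 | J2 4-8 | J1 8-12 | J3 12-16 | J4 16-20 | J5 20-24 | J2 24-25 | J3 25-29 | J4 29-33 | J5 33-35 | J3 35-39 | J4 39-43 | J3 43-45 | J4 45-47 |
Completion: J1=12  J2=25  J3=45  J4=47  J5=35
Turnaround (C−A): J1=12  J2=22  J3=40  J4=40  J5=27
Waiting times: J1=4, J2=17, J3=26, J4=26, J5=21
Average waiting = (4+17+26+26+21) / 5 = 94/5 = 18.80

18.80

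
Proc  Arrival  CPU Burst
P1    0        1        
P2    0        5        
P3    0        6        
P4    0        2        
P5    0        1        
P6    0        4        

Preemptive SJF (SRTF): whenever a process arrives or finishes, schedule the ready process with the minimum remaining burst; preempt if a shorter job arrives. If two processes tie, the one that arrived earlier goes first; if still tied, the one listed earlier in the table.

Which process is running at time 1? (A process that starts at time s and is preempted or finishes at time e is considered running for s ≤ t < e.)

Timeline: | P1 0-1 | P5 1-2 | P4 2-4 | P6 4-8 | P2 8-13 | P3 13-19 |
Completion: P1=1  P2=13  P3=19  P4=4  P5=2  P6=8
Turnaround (C−A): P1=1  P2=13  P3=19  P4=4  P5=2  P6=8

P5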